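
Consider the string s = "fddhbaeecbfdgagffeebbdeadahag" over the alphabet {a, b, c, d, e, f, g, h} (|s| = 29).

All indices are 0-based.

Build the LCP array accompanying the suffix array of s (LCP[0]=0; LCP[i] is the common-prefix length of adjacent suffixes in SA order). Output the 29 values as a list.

rank | idx | suffix
   0 |  23 | adahag
   1 |   5 | aeecbfdgagffeebbdeadahag
   2 |  27 | ag
   3 |  13 | agffeebbdeadahag
   4 |  25 | ahag
   5 |   4 | baeecbfdgagffeebbdeadahag
   6 |  19 | bbdeadahag
   7 |  20 | bdeadahag
   8 |   9 | bfdgagffeebbdeadahag
   9 |   8 | cbfdgagffeebbdeadahag
  10 |  24 | dahag
  11 |   1 | ddhbaeecbfdgagffeebbdeadahag
  12 |  21 | deadahag
  13 |  11 | dgagffeebbdeadahag
  14 |   2 | dhbaeecbfdgagffeebbdeadahag
  15 |  22 | eadahag
  16 |  18 | ebbdeadahag
  17 |   7 | ecbfdgagffeebbdeadahag
  18 |  17 | eebbdeadahag
  19 |   6 | eecbfdgagffeebbdeadahag
  20 |   0 | fddhbaeecbfdgagffeebbdeadahag
  21 |  10 | fdgagffeebbdeadahag
  22 |  16 | feebbdeadahag
  23 |  15 | ffeebbdeadahag
  24 |  28 | g
  25 |  12 | gagffeebbdeadahag
  26 |  14 | gffeebbdeadahag
  27 |  26 | hag
  28 |   3 | hbaeecbfdgagffeebbdeadahag

SA = [23, 5, 27, 13, 25, 4, 19, 20, 9, 8, 24, 1, 21, 11, 2, 22, 18, 7, 17, 6, 0, 10, 16, 15, 28, 12, 14, 26, 3]
i: (SA[i-1],SA[i]) lcp shared
  1: (23,5) 1 'a'
  2: (5,27) 1 'a'
  3: (27,13) 2 'ag'
  4: (13,25) 1 'a'
  5: (25,4) 0 ''
  6: (4,19) 1 'b'
  7: (19,20) 1 'b'
  8: (20,9) 1 'b'
  9: (9,8) 0 ''
  10: (8,24) 0 ''
  11: (24,1) 1 'd'
  12: (1,21) 1 'd'
  13: (21,11) 1 'd'
  14: (11,2) 1 'd'
  15: (2,22) 0 ''
  16: (22,18) 1 'e'
  17: (18,7) 1 'e'
  18: (7,17) 1 'e'
  19: (17,6) 2 'ee'
  20: (6,0) 0 ''
  21: (0,10) 2 'fd'
  22: (10,16) 1 'f'
  23: (16,15) 1 'f'
  24: (15,28) 0 ''
  25: (28,12) 1 'g'
  26: (12,14) 1 'g'
  27: (14,26) 0 ''
  28: (26,3) 1 'h'

[0, 1, 1, 2, 1, 0, 1, 1, 1, 0, 0, 1, 1, 1, 1, 0, 1, 1, 1, 2, 0, 2, 1, 1, 0, 1, 1, 0, 1]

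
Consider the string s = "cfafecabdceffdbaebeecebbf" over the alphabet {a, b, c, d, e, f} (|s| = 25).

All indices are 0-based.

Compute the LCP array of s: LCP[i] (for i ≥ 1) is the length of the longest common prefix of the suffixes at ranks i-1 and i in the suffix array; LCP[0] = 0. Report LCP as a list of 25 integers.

rank | idx | suffix
   0 |   6 | abdceffdbaebeecebbf
   1 |  15 | aebeecebbf
   2 |   2 | afecabdceffdbaebeecebbf
   3 |  14 | baebeecebbf
   4 |  22 | bbf
   5 |   7 | bdceffdbaebeecebbf
   6 |  17 | beecebbf
   7 |  23 | bf
   8 |   5 | cabdceffdbaebeecebbf
   9 |  20 | cebbf
  10 |   9 | ceffdbaebeecebbf
  11 |   0 | cfafecabdceffdbaebeecebbf
  12 |  13 | dbaebeecebbf
  13 |   8 | dceffdbaebeecebbf
  14 |  21 | ebbf
  15 |  16 | ebeecebbf
  16 |   4 | ecabdceffdbaebeecebbf
  17 |  19 | ecebbf
  18 |  18 | eecebbf
  19 |  10 | effdbaebeecebbf
  20 |  24 | f
  21 |   1 | fafecabdceffdbaebeecebbf
  22 |  12 | fdbaebeecebbf
  23 |   3 | fecabdceffdbaebeecebbf
  24 |  11 | ffdbaebeecebbf

SA = [6, 15, 2, 14, 22, 7, 17, 23, 5, 20, 9, 0, 13, 8, 21, 16, 4, 19, 18, 10, 24, 1, 12, 3, 11]
[i] adj suffixes → lcp
  [1] 6/15 → 1 ('a')
  [2] 15/2 → 1 ('a')
  [3] 2/14 → 0 ('')
  [4] 14/22 → 1 ('b')
  [5] 22/7 → 1 ('b')
  [6] 7/17 → 1 ('b')
  [7] 17/23 → 1 ('b')
  [8] 23/5 → 0 ('')
  [9] 5/20 → 1 ('c')
  [10] 20/9 → 2 ('ce')
  [11] 9/0 → 1 ('c')
  [12] 0/13 → 0 ('')
  [13] 13/8 → 1 ('d')
  [14] 8/21 → 0 ('')
  [15] 21/16 → 2 ('eb')
  [16] 16/4 → 1 ('e')
  [17] 4/19 → 2 ('ec')
  [18] 19/18 → 1 ('e')
  [19] 18/10 → 1 ('e')
  [20] 10/24 → 0 ('')
  [21] 24/1 → 1 ('f')
  [22] 1/12 → 1 ('f')
  [23] 12/3 → 1 ('f')
  [24] 3/11 → 1 ('f')

[0, 1, 1, 0, 1, 1, 1, 1, 0, 1, 2, 1, 0, 1, 0, 2, 1, 2, 1, 1, 0, 1, 1, 1, 1]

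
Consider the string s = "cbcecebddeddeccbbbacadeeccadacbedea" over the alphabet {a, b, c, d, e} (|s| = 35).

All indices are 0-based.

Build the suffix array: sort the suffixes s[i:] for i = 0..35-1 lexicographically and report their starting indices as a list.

rank | idx | suffix
   0 |  34 | a
   1 |  18 | acadeeccadacbedea
   2 |  28 | acbedea
   3 |  26 | adacbedea
   4 |  20 | adeeccadacbedea
   5 |  17 | bacadeeccadacbedea
   6 |  16 | bbacadeeccadacbedea
   7 |  15 | bbbacadeeccadacbedea
   8 |   1 | bcecebddeddeccbbbacadeeccadacbedea
   9 |   6 | bddeddeccbbbacadeeccadacbedea
  10 |  30 | bedea
  11 |  25 | cadacbedea
  12 |  19 | cadeeccadacbedea
  13 |  14 | cbbbacadeeccadacbedea
  14 |   0 | cbcecebddeddeccbbbacadeeccadacbedea
  15 |  29 | cbedea
  16 |  24 | ccadacbedea
  17 |  13 | ccbbbacadeeccadacbedea
  18 |   4 | cebddeddeccbbbacadeeccadacbedea
  19 |   2 | cecebddeddeccbbbacadeeccadacbedea
  20 |  27 | dacbedea
  21 |  10 | ddeccbbbacadeeccadacbedea
  22 |   7 | ddeddeccbbbacadeeccadacbedea
  23 |  32 | dea
  24 |  11 | deccbbbacadeeccadacbedea
  25 |   8 | deddeccbbbacadeeccadacbedea
  26 |  21 | deeccadacbedea
  27 |  33 | ea
  28 |   5 | ebddeddeccbbbacadeeccadacbedea
  29 |  23 | eccadacbedea
  30 |  12 | eccbbbacadeeccadacbedea
  31 |   3 | ecebddeddeccbbbacadeeccadacbedea
  32 |   9 | eddeccbbbacadeeccadacbedea
  33 |  31 | edea
  34 |  22 | eeccadacbedea

[34, 18, 28, 26, 20, 17, 16, 15, 1, 6, 30, 25, 19, 14, 0, 29, 24, 13, 4, 2, 27, 10, 7, 32, 11, 8, 21, 33, 5, 23, 12, 3, 9, 31, 22]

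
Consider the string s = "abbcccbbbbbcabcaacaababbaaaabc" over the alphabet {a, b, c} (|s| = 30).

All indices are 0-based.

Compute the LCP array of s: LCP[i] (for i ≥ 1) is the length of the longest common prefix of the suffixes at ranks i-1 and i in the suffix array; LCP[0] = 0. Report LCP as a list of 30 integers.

sorted suffixes:
  #0 SA[0]=24  'aaaabc'
  #1 SA[1]=25  'aaabc'
  #2 SA[2]=18  'aababbaaaabc'
  #3 SA[3]=26  'aabc'
  #4 SA[4]=15  'aacaababbaaaabc'
  #5 SA[5]=19  'ababbaaaabc'
  #6 SA[6]=21  'abbaaaabc'
  #7 SA[7]=0  'abbcccbbbbbcabcaacaababbaaaabc'
  #8 SA[8]=27  'abc'
  #9 SA[9]=12  'abcaacaababbaaaabc'
  #10 SA[10]=16  'acaababbaaaabc'
  #11 SA[11]=23  'baaaabc'
  #12 SA[12]=20  'babbaaaabc'
  #13 SA[13]=22  'bbaaaabc'
  #14 SA[14]=6  'bbbbbcabcaacaababbaaaabc'
  #15 SA[15]=7  'bbbbcabcaacaababbaaaabc'
  #16 SA[16]=8  'bbbcabcaacaababbaaaabc'
  #17 SA[17]=9  'bbcabcaacaababbaaaabc'
  #18 SA[18]=1  'bbcccbbbbbcabcaacaababbaaaabc'
  #19 SA[19]=28  'bc'
  #20 SA[20]=13  'bcaacaababbaaaabc'
  #21 SA[21]=10  'bcabcaacaababbaaaabc'
  #22 SA[22]=2  'bcccbbbbbcabcaacaababbaaaabc'
  #23 SA[23]=29  'c'
  #24 SA[24]=17  'caababbaaaabc'
  #25 SA[25]=14  'caacaababbaaaabc'
  #26 SA[26]=11  'cabcaacaababbaaaabc'
  #27 SA[27]=5  'cbbbbbcabcaacaababbaaaabc'
  #28 SA[28]=4  'ccbbbbbcabcaacaababbaaaabc'
  #29 SA[29]=3  'cccbbbbbcabcaacaababbaaaabc'

SA = [24, 25, 18, 26, 15, 19, 21, 0, 27, 12, 16, 23, 20, 22, 6, 7, 8, 9, 1, 28, 13, 10, 2, 29, 17, 14, 11, 5, 4, 3]
[i] adj suffixes → lcp
  [1] 24/25 → 3 ('aaa')
  [2] 25/18 → 2 ('aa')
  [3] 18/26 → 3 ('aab')
  [4] 26/15 → 2 ('aa')
  [5] 15/19 → 1 ('a')
  [6] 19/21 → 2 ('ab')
  [7] 21/0 → 3 ('abb')
  [8] 0/27 → 2 ('ab')
  [9] 27/12 → 3 ('abc')
  [10] 12/16 → 1 ('a')
  [11] 16/23 → 0 ('')
  [12] 23/20 → 2 ('ba')
  [13] 20/22 → 1 ('b')
  [14] 22/6 → 2 ('bb')
  [15] 6/7 → 4 ('bbbb')
  [16] 7/8 → 3 ('bbb')
  [17] 8/9 → 2 ('bb')
  [18] 9/1 → 3 ('bbc')
  [19] 1/28 → 1 ('b')
  [20] 28/13 → 2 ('bc')
  [21] 13/10 → 3 ('bca')
  [22] 10/2 → 2 ('bc')
  [23] 2/29 → 0 ('')
  [24] 29/17 → 1 ('c')
  [25] 17/14 → 3 ('caa')
  [26] 14/11 → 2 ('ca')
  [27] 11/5 → 1 ('c')
  [28] 5/4 → 1 ('c')
  [29] 4/3 → 2 ('cc')

[0, 3, 2, 3, 2, 1, 2, 3, 2, 3, 1, 0, 2, 1, 2, 4, 3, 2, 3, 1, 2, 3, 2, 0, 1, 3, 2, 1, 1, 2]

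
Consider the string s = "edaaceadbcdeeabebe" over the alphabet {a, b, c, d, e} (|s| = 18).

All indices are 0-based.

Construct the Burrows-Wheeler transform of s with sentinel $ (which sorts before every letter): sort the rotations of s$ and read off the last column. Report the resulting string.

rank  rotation             last
    0  $edaaceadbcdeeabebe  e
    1  aaceadbcdeeabebe$ed  d
    2  abebe$edaaceadbcdee  e
    3  aceadbcdeeabebe$eda  a
    4  adbcdeeabebe$edaace  e
    5  bcdeeabebe$edaacead  d
    6  be$edaaceadbcdeeabe  e
    7  bebe$edaaceadbcdeea  a
    8  cdeeabebe$edaaceadb  b
    9  ceadbcdeeabebe$edaa  a
   10  daaceadbcdeeabebe$e  e
   11  dbcdeeabebe$edaacea  a
   12  deeabebe$edaaceadbc  c
   13  e$edaaceadbcdeeabeb  b
   14  eabebe$edaaceadbcde  e
   15  eadbcdeeabebe$edaac  c
   16  ebe$edaaceadbcdeeab  b
   17  edaaceadbcdeeabebe$  $
   18  eeabebe$edaaceadbcd  d

edeaedeabaeacbecb$d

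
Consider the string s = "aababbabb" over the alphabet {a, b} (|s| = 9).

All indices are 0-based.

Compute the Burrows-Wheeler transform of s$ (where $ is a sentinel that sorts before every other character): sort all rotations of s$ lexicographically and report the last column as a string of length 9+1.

b$abbbbaaa

rank  rotation    last
    0  $aababbabb  b
    1  aababbabb$  $
    2  ababbabb$a  a
    3  abb$aababb  b
    4  abbabb$aab  b
    5  b$aababbab  b
    6  babb$aabab  b
    7  babbabb$aa  a
    8  bb$aababba  a
    9  bbabb$aaba  a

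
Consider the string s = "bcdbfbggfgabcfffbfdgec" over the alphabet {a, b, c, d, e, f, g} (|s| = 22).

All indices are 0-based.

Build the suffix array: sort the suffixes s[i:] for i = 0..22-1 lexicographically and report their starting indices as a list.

[10, 0, 11, 3, 16, 5, 21, 1, 12, 2, 18, 20, 15, 4, 17, 14, 13, 8, 9, 19, 7, 6]

rank→(start, suffix):
  0 → (10, 'abcfffbfdgec')
  1 → (0, 'bcdbfbggfgabcfffbfdgec')
  2 → (11, 'bcfffbfdgec')
  3 → (3, 'bfbggfgabcfffbfdgec')
  4 → (16, 'bfdgec')
  5 → (5, 'bggfgabcfffbfdgec')
  6 → (21, 'c')
  7 → (1, 'cdbfbggfgabcfffbfdgec')
  8 → (12, 'cfffbfdgec')
  9 → (2, 'dbfbggfgabcfffbfdgec')
  10 → (18, 'dgec')
  11 → (20, 'ec')
  12 → (15, 'fbfdgec')
  13 → (4, 'fbggfgabcfffbfdgec')
  14 → (17, 'fdgec')
  15 → (14, 'ffbfdgec')
  16 → (13, 'fffbfdgec')
  17 → (8, 'fgabcfffbfdgec')
  18 → (9, 'gabcfffbfdgec')
  19 → (19, 'gec')
  20 → (7, 'gfgabcfffbfdgec')
  21 → (6, 'ggfgabcfffbfdgec')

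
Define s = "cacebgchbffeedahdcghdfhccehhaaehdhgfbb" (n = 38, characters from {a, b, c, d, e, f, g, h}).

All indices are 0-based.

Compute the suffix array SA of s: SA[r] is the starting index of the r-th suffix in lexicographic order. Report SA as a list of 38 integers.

[28, 1, 29, 14, 37, 36, 8, 4, 0, 23, 2, 24, 17, 6, 13, 16, 20, 32, 3, 12, 11, 30, 25, 35, 10, 9, 21, 5, 34, 18, 27, 7, 22, 15, 19, 31, 33, 26]

sorted suffixes:
  #0 SA[0]=28  'aaehdhgfbb'
  #1 SA[1]=1  'acebgchbffeedahdcghdfhccehhaaehdhgfbb'
  #2 SA[2]=29  'aehdhgfbb'
  #3 SA[3]=14  'ahdcghdfhccehhaaehdhgfbb'
  #4 SA[4]=37  'b'
  #5 SA[5]=36  'bb'
  #6 SA[6]=8  'bffeedahdcghdfhccehhaaehdhgfbb'
  #7 SA[7]=4  'bgchbffeedahdcghdfhccehhaaehdhgfbb'
  #8 SA[8]=0  'cacebgchbffeedahdcghdfhccehhaaehdhgfbb'
  #9 SA[9]=23  'ccehhaaehdhgfbb'
  #10 SA[10]=2  'cebgchbffeedahdcghdfhccehhaaehdhgfbb'
  #11 SA[11]=24  'cehhaaehdhgfbb'
  #12 SA[12]=17  'cghdfhccehhaaehdhgfbb'
  #13 SA[13]=6  'chbffeedahdcghdfhccehhaaehdhgfbb'
  #14 SA[14]=13  'dahdcghdfhccehhaaehdhgfbb'
  #15 SA[15]=16  'dcghdfhccehhaaehdhgfbb'
  #16 SA[16]=20  'dfhccehhaaehdhgfbb'
  #17 SA[17]=32  'dhgfbb'
  #18 SA[18]=3  'ebgchbffeedahdcghdfhccehhaaehdhgfbb'
  #19 SA[19]=12  'edahdcghdfhccehhaaehdhgfbb'
  #20 SA[20]=11  'eedahdcghdfhccehhaaehdhgfbb'
  #21 SA[21]=30  'ehdhgfbb'
  #22 SA[22]=25  'ehhaaehdhgfbb'
  #23 SA[23]=35  'fbb'
  #24 SA[24]=10  'feedahdcghdfhccehhaaehdhgfbb'
  #25 SA[25]=9  'ffeedahdcghdfhccehhaaehdhgfbb'
  #26 SA[26]=21  'fhccehhaaehdhgfbb'
  #27 SA[27]=5  'gchbffeedahdcghdfhccehhaaehdhgfbb'
  #28 SA[28]=34  'gfbb'
  #29 SA[29]=18  'ghdfhccehhaaehdhgfbb'
  #30 SA[30]=27  'haaehdhgfbb'
  #31 SA[31]=7  'hbffeedahdcghdfhccehhaaehdhgfbb'
  #32 SA[32]=22  'hccehhaaehdhgfbb'
  #33 SA[33]=15  'hdcghdfhccehhaaehdhgfbb'
  #34 SA[34]=19  'hdfhccehhaaehdhgfbb'
  #35 SA[35]=31  'hdhgfbb'
  #36 SA[36]=33  'hgfbb'
  #37 SA[37]=26  'hhaaehdhgfbb'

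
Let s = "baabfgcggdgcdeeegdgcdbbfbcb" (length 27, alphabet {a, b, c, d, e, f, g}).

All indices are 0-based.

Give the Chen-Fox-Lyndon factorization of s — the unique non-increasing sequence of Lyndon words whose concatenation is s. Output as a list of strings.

["b", "aabfgcggdgcdeeegdgcdbbfbcb"]

emit factor 1: 'b' (i=0, period=1)
emit factor 2: 'aabfgcggdgcdeeegdgcdbbfbcb' (i=1, period=26)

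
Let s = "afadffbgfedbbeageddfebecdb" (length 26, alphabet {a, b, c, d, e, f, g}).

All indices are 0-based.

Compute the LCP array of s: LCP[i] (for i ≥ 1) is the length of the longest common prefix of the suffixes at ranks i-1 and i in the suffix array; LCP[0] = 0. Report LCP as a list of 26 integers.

[0, 1, 1, 0, 1, 1, 2, 1, 0, 0, 2, 1, 1, 2, 0, 1, 1, 1, 2, 0, 1, 1, 2, 1, 0, 1]

rank→(start, suffix):
  0 → (2, 'adffbgfedbbeageddfebecdb')
  1 → (0, 'afadffbgfedbbeageddfebecdb')
  2 → (14, 'ageddfebecdb')
  3 → (25, 'b')
  4 → (11, 'bbeageddfebecdb')
  5 → (12, 'beageddfebecdb')
  6 → (21, 'becdb')
  7 → (6, 'bgfedbbeageddfebecdb')
  8 → (23, 'cdb')
  9 → (24, 'db')
  10 → (10, 'dbbeageddfebecdb')
  11 → (17, 'ddfebecdb')
  12 → (18, 'dfebecdb')
  13 → (3, 'dffbgfedbbeageddfebecdb')
  14 → (13, 'eageddfebecdb')
  15 → (20, 'ebecdb')
  16 → (22, 'ecdb')
  17 → (9, 'edbbeageddfebecdb')
  18 → (16, 'eddfebecdb')
  19 → (1, 'fadffbgfedbbeageddfebecdb')
  20 → (5, 'fbgfedbbeageddfebecdb')
  21 → (19, 'febecdb')
  22 → (8, 'fedbbeageddfebecdb')
  23 → (4, 'ffbgfedbbeageddfebecdb')
  24 → (15, 'geddfebecdb')
  25 → (7, 'gfedbbeageddfebecdb')

SA = [2, 0, 14, 25, 11, 12, 21, 6, 23, 24, 10, 17, 18, 3, 13, 20, 22, 9, 16, 1, 5, 19, 8, 4, 15, 7]
rank  pair      lcp
   1  s[2:],s[0:]  1  'a'
   2  s[0:],s[14:]  1  'a'
   3  s[14:],s[25:]  0  ''
   4  s[25:],s[11:]  1  'b'
   5  s[11:],s[12:]  1  'b'
   6  s[12:],s[21:]  2  'be'
   7  s[21:],s[6:]  1  'b'
   8  s[6:],s[23:]  0  ''
   9  s[23:],s[24:]  0  ''
  10  s[24:],s[10:]  2  'db'
  11  s[10:],s[17:]  1  'd'
  12  s[17:],s[18:]  1  'd'
  13  s[18:],s[3:]  2  'df'
  14  s[3:],s[13:]  0  ''
  15  s[13:],s[20:]  1  'e'
  16  s[20:],s[22:]  1  'e'
  17  s[22:],s[9:]  1  'e'
  18  s[9:],s[16:]  2  'ed'
  19  s[16:],s[1:]  0  ''
  20  s[1:],s[5:]  1  'f'
  21  s[5:],s[19:]  1  'f'
  22  s[19:],s[8:]  2  'fe'
  23  s[8:],s[4:]  1  'f'
  24  s[4:],s[15:]  0  ''
  25  s[15:],s[7:]  1  'g'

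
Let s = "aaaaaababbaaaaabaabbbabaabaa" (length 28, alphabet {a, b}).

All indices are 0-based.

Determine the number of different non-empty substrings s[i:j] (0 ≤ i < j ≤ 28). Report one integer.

rank | idx | suffix
   0 |  27 | a
   1 |  26 | aa
   2 |   0 | aaaaaababbaaaaabaabbbabaabaa
   3 |  10 | aaaaabaabbbabaabaa
   4 |   1 | aaaaababbaaaaabaabbbabaabaa
   5 |  11 | aaaabaabbbabaabaa
   6 |   2 | aaaababbaaaaabaabbbabaabaa
   7 |  12 | aaabaabbbabaabaa
   8 |   3 | aaababbaaaaabaabbbabaabaa
   9 |  23 | aabaa
  10 |  13 | aabaabbbabaabaa
  11 |   4 | aababbaaaaabaabbbabaabaa
  12 |  16 | aabbbabaabaa
  13 |  24 | abaa
  14 |  21 | abaabaa
  15 |  14 | abaabbbabaabaa
  16 |   5 | ababbaaaaabaabbbabaabaa
  17 |   7 | abbaaaaabaabbbabaabaa
  18 |  17 | abbbabaabaa
  19 |  25 | baa
  20 |   9 | baaaaabaabbbabaabaa
  21 |  22 | baabaa
  22 |  15 | baabbbabaabaa
  23 |  20 | babaabaa
  24 |   6 | babbaaaaabaabbbabaabaa
  25 |   8 | bbaaaaabaabbbabaabaa
  26 |  19 | bbabaabaa
  27 |  18 | bbbabaabaa

SA = [27, 26, 0, 10, 1, 11, 2, 12, 3, 23, 13, 4, 16, 24, 21, 14, 5, 7, 17, 25, 9, 22, 15, 20, 6, 8, 19, 18]
[i] adj suffixes → lcp
  [1] 27/26 → 1 ('a')
  [2] 26/0 → 2 ('aa')
  [3] 0/10 → 5 ('aaaaa')
  [4] 10/1 → 7 ('aaaaaba')
  [5] 1/11 → 4 ('aaaa')
  [6] 11/2 → 6 ('aaaaba')
  [7] 2/12 → 3 ('aaa')
  [8] 12/3 → 5 ('aaaba')
  [9] 3/23 → 2 ('aa')
  [10] 23/13 → 5 ('aabaa')
  [11] 13/4 → 4 ('aaba')
  [12] 4/16 → 3 ('aab')
  [13] 16/24 → 1 ('a')
  [14] 24/21 → 4 ('abaa')
  [15] 21/14 → 5 ('abaab')
  [16] 14/5 → 3 ('aba')
  [17] 5/7 → 2 ('ab')
  [18] 7/17 → 3 ('abb')
  [19] 17/25 → 0 ('')
  [20] 25/9 → 3 ('baa')
  [21] 9/22 → 3 ('baa')
  [22] 22/15 → 4 ('baab')
  [23] 15/20 → 2 ('ba')
  [24] 20/6 → 3 ('bab')
  [25] 6/8 → 1 ('b')
  [26] 8/19 → 3 ('bba')
  [27] 19/18 → 2 ('bb')

n(n+1)/2 = 28·29/2 = 406
Σ LCP = 0 + 1 + 2 + 5 + 7 + 4 + 6 + 3 + 5 + 2 + 5 + 4 + 3 + 1 + 4 + 5 + 3 + 2 + 3 + 0 + 3 + 3 + 4 + 2 + 3 + 1 + 3 + 2 = 86
distinct = 406 − 86 = 320

320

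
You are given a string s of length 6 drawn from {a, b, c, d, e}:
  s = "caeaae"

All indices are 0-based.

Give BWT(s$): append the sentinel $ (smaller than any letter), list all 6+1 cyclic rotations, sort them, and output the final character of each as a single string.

eeac$aa

rank  rotation last
    0  $caeaae  e
    1  aae$cae  e
    2  ae$caea  a
    3  aeaae$c  c
    4  caeaae$  $
    5  e$caeaa  a
    6  eaae$ca  a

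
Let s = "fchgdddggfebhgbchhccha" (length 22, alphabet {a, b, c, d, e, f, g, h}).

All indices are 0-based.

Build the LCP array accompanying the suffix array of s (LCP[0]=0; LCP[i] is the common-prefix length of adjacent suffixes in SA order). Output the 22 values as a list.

[0, 0, 1, 0, 1, 2, 2, 0, 2, 1, 0, 0, 1, 0, 1, 1, 1, 0, 1, 1, 2, 1]

sorted suffixes:
  #0 SA[0]=21  'a'
  #1 SA[1]=14  'bchhccha'
  #2 SA[2]=11  'bhgbchhccha'
  #3 SA[3]=18  'ccha'
  #4 SA[4]=19  'cha'
  #5 SA[5]=1  'chgdddggfebhgbchhccha'
  #6 SA[6]=15  'chhccha'
  #7 SA[7]=4  'dddggfebhgbchhccha'
  #8 SA[8]=5  'ddggfebhgbchhccha'
  #9 SA[9]=6  'dggfebhgbchhccha'
  #10 SA[10]=10  'ebhgbchhccha'
  #11 SA[11]=0  'fchgdddggfebhgbchhccha'
  #12 SA[12]=9  'febhgbchhccha'
  #13 SA[13]=13  'gbchhccha'
  #14 SA[14]=3  'gdddggfebhgbchhccha'
  #15 SA[15]=8  'gfebhgbchhccha'
  #16 SA[16]=7  'ggfebhgbchhccha'
  #17 SA[17]=20  'ha'
  #18 SA[18]=17  'hccha'
  #19 SA[19]=12  'hgbchhccha'
  #20 SA[20]=2  'hgdddggfebhgbchhccha'
  #21 SA[21]=16  'hhccha'

SA = [21, 14, 11, 18, 19, 1, 15, 4, 5, 6, 10, 0, 9, 13, 3, 8, 7, 20, 17, 12, 2, 16]
rank  pair      lcp
   1  s[21:],s[14:]  0  ''
   2  s[14:],s[11:]  1  'b'
   3  s[11:],s[18:]  0  ''
   4  s[18:],s[19:]  1  'c'
   5  s[19:],s[1:]  2  'ch'
   6  s[1:],s[15:]  2  'ch'
   7  s[15:],s[4:]  0  ''
   8  s[4:],s[5:]  2  'dd'
   9  s[5:],s[6:]  1  'd'
  10  s[6:],s[10:]  0  ''
  11  s[10:],s[0:]  0  ''
  12  s[0:],s[9:]  1  'f'
  13  s[9:],s[13:]  0  ''
  14  s[13:],s[3:]  1  'g'
  15  s[3:],s[8:]  1  'g'
  16  s[8:],s[7:]  1  'g'
  17  s[7:],s[20:]  0  ''
  18  s[20:],s[17:]  1  'h'
  19  s[17:],s[12:]  1  'h'
  20  s[12:],s[2:]  2  'hg'
  21  s[2:],s[16:]  1  'h'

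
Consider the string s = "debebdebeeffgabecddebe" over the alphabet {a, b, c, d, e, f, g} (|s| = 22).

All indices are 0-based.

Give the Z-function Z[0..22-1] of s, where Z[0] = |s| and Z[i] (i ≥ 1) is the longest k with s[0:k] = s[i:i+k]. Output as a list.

Z[0]=22
i=1: outside box; Z[1]=0
i=2: outside box; Z[2]=0
i=3: outside box; Z[3]=0
i=4: outside box; Z[4]=0
i=5: outside box; Z[5]=4 extend→box=[5,9)
i=6: min(r-i=3, Z[1]=0)=0; Z[6]=0
i=7: min(r-i=2, Z[2]=0)=0; Z[7]=0
i=8: min(r-i=1, Z[3]=0)=0; Z[8]=0
i=9: outside box; Z[9]=0
i=10: outside box; Z[10]=0
i=11: outside box; Z[11]=0
i=12: outside box; Z[12]=0
i=13: outside box; Z[13]=0
i=14: outside box; Z[14]=0
i=15: outside box; Z[15]=0
i=16: outside box; Z[16]=0
i=17: outside box; Z[17]=1 extend→box=[17,18)
i=18: outside box; Z[18]=4 extend→box=[18,22)
i=19: min(r-i=3, Z[1]=0)=0; Z[19]=0
i=20: min(r-i=2, Z[2]=0)=0; Z[20]=0
i=21: min(r-i=1, Z[3]=0)=0; Z[21]=0

[22, 0, 0, 0, 0, 4, 0, 0, 0, 0, 0, 0, 0, 0, 0, 0, 0, 1, 4, 0, 0, 0]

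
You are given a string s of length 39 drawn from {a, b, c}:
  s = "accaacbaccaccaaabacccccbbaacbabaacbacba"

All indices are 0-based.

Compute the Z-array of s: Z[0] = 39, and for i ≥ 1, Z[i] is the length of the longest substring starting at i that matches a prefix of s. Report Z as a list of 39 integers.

Z[0]=39
i=1: outside box; Z[1]=0
i=2: outside box; Z[2]=0
i=3: outside box; Z[3]=1 extend→box=[3,4)
i=4: outside box; Z[4]=2 extend→box=[4,6)
i=5: min(r-i=1, Z[1]=0)=0; Z[5]=0
i=6: outside box; Z[6]=0
i=7: outside box; Z[7]=4 extend→box=[7,11)
i=8: min(r-i=3, Z[1]=0)=0; Z[8]=0
i=9: min(r-i=2, Z[2]=0)=0; Z[9]=0
i=10: min(r-i=1, Z[3]=1)=1; Z[10]=5 extend→box=[10,15)
i=11: min(r-i=4, Z[1]=0)=0; Z[11]=0
i=12: min(r-i=3, Z[2]=0)=0; Z[12]=0
i=13: min(r-i=2, Z[3]=1)=1; Z[13]=1
i=14: min(r-i=1, Z[4]=2)=1; Z[14]=1
i=15: outside box; Z[15]=1 extend→box=[15,16)
i=16: outside box; Z[16]=0
i=17: outside box; Z[17]=3 extend→box=[17,20)
i=18: min(r-i=2, Z[1]=0)=0; Z[18]=0
i=19: min(r-i=1, Z[2]=0)=0; Z[19]=0
i=20: outside box; Z[20]=0
i=21: outside box; Z[21]=0
i=22: outside box; Z[22]=0
i=23: outside box; Z[23]=0
i=24: outside box; Z[24]=0
i=25: outside box; Z[25]=1 extend→box=[25,26)
i=26: outside box; Z[26]=2 extend→box=[26,28)
i=27: min(r-i=1, Z[1]=0)=0; Z[27]=0
i=28: outside box; Z[28]=0
i=29: outside box; Z[29]=1 extend→box=[29,30)
i=30: outside box; Z[30]=0
i=31: outside box; Z[31]=1 extend→box=[31,32)
i=32: outside box; Z[32]=2 extend→box=[32,34)
i=33: min(r-i=1, Z[1]=0)=0; Z[33]=0
i=34: outside box; Z[34]=0
i=35: outside box; Z[35]=2 extend→box=[35,37)
i=36: min(r-i=1, Z[1]=0)=0; Z[36]=0
i=37: outside box; Z[37]=0
i=38: outside box; Z[38]=1 extend→box=[38,39)

[39, 0, 0, 1, 2, 0, 0, 4, 0, 0, 5, 0, 0, 1, 1, 1, 0, 3, 0, 0, 0, 0, 0, 0, 0, 1, 2, 0, 0, 1, 0, 1, 2, 0, 0, 2, 0, 0, 1]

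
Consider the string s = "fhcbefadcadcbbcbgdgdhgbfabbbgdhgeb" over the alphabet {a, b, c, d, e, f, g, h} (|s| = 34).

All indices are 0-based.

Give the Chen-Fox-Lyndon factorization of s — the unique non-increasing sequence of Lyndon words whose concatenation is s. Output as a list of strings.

emit factor 1: 'fh' (i=0, period=2)
emit factor 2: 'c' (i=2, period=1)
emit factor 3: 'bef' (i=3, period=3)
emit factor 4: 'adcadcbbcbgdgdhgbf' (i=6, period=18)
emit factor 5: 'abbbgdhgeb' (i=24, period=10)

["fh", "c", "bef", "adcadcbbcbgdgdhgbf", "abbbgdhgeb"]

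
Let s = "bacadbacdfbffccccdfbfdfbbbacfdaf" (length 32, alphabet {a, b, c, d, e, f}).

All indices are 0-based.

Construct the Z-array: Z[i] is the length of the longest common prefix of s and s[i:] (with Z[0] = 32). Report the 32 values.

[32, 0, 0, 0, 0, 3, 0, 0, 0, 0, 1, 0, 0, 0, 0, 0, 0, 0, 0, 1, 0, 0, 0, 1, 1, 3, 0, 0, 0, 0, 0, 0]

Z[0]=32
i=1: i≥r, start 0; Z[1]=0
i=2: i≥r, start 0; Z[2]=0
i=3: i≥r, start 0; Z[3]=0
i=4: i≥r, start 0; Z[4]=0
i=5: i≥r, start 0; Z[5]=3 extend→box=[5,8)
i=6: min(r-i=2, Z[1]=0)=0; Z[6]=0
i=7: min(r-i=1, Z[2]=0)=0; Z[7]=0
i=8: i≥r, start 0; Z[8]=0
i=9: i≥r, start 0; Z[9]=0
i=10: i≥r, start 0; Z[10]=1 extend→box=[10,11)
i=11: i≥r, start 0; Z[11]=0
i=12: i≥r, start 0; Z[12]=0
i=13: i≥r, start 0; Z[13]=0
i=14: i≥r, start 0; Z[14]=0
i=15: i≥r, start 0; Z[15]=0
i=16: i≥r, start 0; Z[16]=0
i=17: i≥r, start 0; Z[17]=0
i=18: i≥r, start 0; Z[18]=0
i=19: i≥r, start 0; Z[19]=1 extend→box=[19,20)
i=20: i≥r, start 0; Z[20]=0
i=21: i≥r, start 0; Z[21]=0
i=22: i≥r, start 0; Z[22]=0
i=23: i≥r, start 0; Z[23]=1 extend→box=[23,24)
i=24: i≥r, start 0; Z[24]=1 extend→box=[24,25)
i=25: i≥r, start 0; Z[25]=3 extend→box=[25,28)
i=26: min(r-i=2, Z[1]=0)=0; Z[26]=0
i=27: min(r-i=1, Z[2]=0)=0; Z[27]=0
i=28: i≥r, start 0; Z[28]=0
i=29: i≥r, start 0; Z[29]=0
i=30: i≥r, start 0; Z[30]=0
i=31: i≥r, start 0; Z[31]=0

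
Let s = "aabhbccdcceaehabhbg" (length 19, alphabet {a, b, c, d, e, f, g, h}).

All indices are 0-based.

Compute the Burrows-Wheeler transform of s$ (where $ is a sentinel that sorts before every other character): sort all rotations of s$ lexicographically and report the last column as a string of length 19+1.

g$ahehhaabdccccabebb

rank  rotation              last
    0  $aabhbccdcceaehabhbg  g
    1  aabhbccdcceaehabhbg$  $
    2  abhbccdcceaehabhbg$a  a
    3  abhbg$aabhbccdcceaeh  h
    4  aehabhbg$aabhbccdcce  e
    5  bccdcceaehabhbg$aabh  h
    6  bg$aabhbccdcceaehabh  h
    7  bhbccdcceaehabhbg$aa  a
    8  bhbg$aabhbccdcceaeha  a
    9  ccdcceaehabhbg$aabhb  b
   10  cceaehabhbg$aabhbccd  d
   11  cdcceaehabhbg$aabhbc  c
   12  ceaehabhbg$aabhbccdc  c
   13  dcceaehabhbg$aabhbcc  c
   14  eaehabhbg$aabhbccdcc  c
   15  ehabhbg$aabhbccdccea  a
   16  g$aabhbccdcceaehabhb  b
   17  habhbg$aabhbccdcceae  e
   18  hbccdcceaehabhbg$aab  b
   19  hbg$aabhbccdcceaehab  b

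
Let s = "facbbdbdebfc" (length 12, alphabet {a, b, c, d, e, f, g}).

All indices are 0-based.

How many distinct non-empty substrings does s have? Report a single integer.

rank→(start, suffix):
  0 → (1, 'acbbdbdebfc')
  1 → (3, 'bbdbdebfc')
  2 → (4, 'bdbdebfc')
  3 → (6, 'bdebfc')
  4 → (9, 'bfc')
  5 → (11, 'c')
  6 → (2, 'cbbdbdebfc')
  7 → (5, 'dbdebfc')
  8 → (7, 'debfc')
  9 → (8, 'ebfc')
  10 → (0, 'facbbdbdebfc')
  11 → (10, 'fc')

SA = [1, 3, 4, 6, 9, 11, 2, 5, 7, 8, 0, 10]
rank  pair      lcp
   1  s[1:],s[3:]  0  ''
   2  s[3:],s[4:]  1  'b'
   3  s[4:],s[6:]  2  'bd'
   4  s[6:],s[9:]  1  'b'
   5  s[9:],s[11:]  0  ''
   6  s[11:],s[2:]  1  'c'
   7  s[2:],s[5:]  0  ''
   8  s[5:],s[7:]  1  'd'
   9  s[7:],s[8:]  0  ''
  10  s[8:],s[0:]  0  ''
  11  s[0:],s[10:]  1  'f'

n(n+1)/2 = 12·13/2 = 78
Σ LCP = 0 + 0 + 1 + 2 + 1 + 0 + 1 + 0 + 1 + 0 + 0 + 1 = 7
distinct = 78 − 7 = 71

71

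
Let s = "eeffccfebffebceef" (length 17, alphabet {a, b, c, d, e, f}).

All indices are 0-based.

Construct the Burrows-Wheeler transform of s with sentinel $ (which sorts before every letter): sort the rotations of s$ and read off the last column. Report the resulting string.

feefbcffc$eeeffceb

rank  rotation            last
    0  $eeffccfebffebceef  f
    1  bceef$eeffccfebffe  e
    2  bffebceef$eeffccfe  e
    3  ccfebffebceef$eeff  f
    4  ceef$eeffccfebffeb  b
    5  cfebffebceef$eeffc  c
    6  ebceef$eeffccfebff  f
    7  ebffebceef$eeffccf  f
    8  eef$eeffccfebffebc  c
    9  eeffccfebffebceef$  $
   10  ef$eeffccfebffebce  e
   11  effccfebffebceef$e  e
   12  f$eeffccfebffebcee  e
   13  fccfebffebceef$eef  f
   14  febceef$eeffccfebf  f
   15  febffebceef$eeffcc  c
   16  ffccfebffebceef$ee  e
   17  ffebceef$eeffccfeb  b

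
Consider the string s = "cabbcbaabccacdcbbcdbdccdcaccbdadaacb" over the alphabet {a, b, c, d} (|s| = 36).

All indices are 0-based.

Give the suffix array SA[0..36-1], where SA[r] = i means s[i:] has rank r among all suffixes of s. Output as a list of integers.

[6, 32, 1, 7, 33, 25, 11, 30, 35, 5, 2, 15, 3, 8, 16, 28, 19, 0, 24, 10, 34, 4, 14, 27, 9, 26, 21, 17, 22, 12, 31, 29, 18, 23, 13, 20]

rank | idx | suffix
   0 |   6 | aabccacdcbbcdbdccdcaccbdadaacb
   1 |  32 | aacb
   2 |   1 | abbcbaabccacdcbbcdbdccdcaccbdadaacb
   3 |   7 | abccacdcbbcdbdccdcaccbdadaacb
   4 |  33 | acb
   5 |  25 | accbdadaacb
   6 |  11 | acdcbbcdbdccdcaccbdadaacb
   7 |  30 | adaacb
   8 |  35 | b
   9 |   5 | baabccacdcbbcdbdccdcaccbdadaacb
  10 |   2 | bbcbaabccacdcbbcdbdccdcaccbdadaacb
  11 |  15 | bbcdbdccdcaccbdadaacb
  12 |   3 | bcbaabccacdcbbcdbdccdcaccbdadaacb
  13 |   8 | bccacdcbbcdbdccdcaccbdadaacb
  14 |  16 | bcdbdccdcaccbdadaacb
  15 |  28 | bdadaacb
  16 |  19 | bdccdcaccbdadaacb
  17 |   0 | cabbcbaabccacdcbbcdbdccdcaccbdadaacb
  18 |  24 | caccbdadaacb
  19 |  10 | cacdcbbcdbdccdcaccbdadaacb
  20 |  34 | cb
  21 |   4 | cbaabccacdcbbcdbdccdcaccbdadaacb
  22 |  14 | cbbcdbdccdcaccbdadaacb
  23 |  27 | cbdadaacb
  24 |   9 | ccacdcbbcdbdccdcaccbdadaacb
  25 |  26 | ccbdadaacb
  26 |  21 | ccdcaccbdadaacb
  27 |  17 | cdbdccdcaccbdadaacb
  28 |  22 | cdcaccbdadaacb
  29 |  12 | cdcbbcdbdccdcaccbdadaacb
  30 |  31 | daacb
  31 |  29 | dadaacb
  32 |  18 | dbdccdcaccbdadaacb
  33 |  23 | dcaccbdadaacb
  34 |  13 | dcbbcdbdccdcaccbdadaacb
  35 |  20 | dccdcaccbdadaacb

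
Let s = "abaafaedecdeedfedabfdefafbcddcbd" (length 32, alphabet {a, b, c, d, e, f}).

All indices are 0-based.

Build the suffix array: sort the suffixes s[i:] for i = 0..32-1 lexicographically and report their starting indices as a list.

[2, 0, 17, 5, 3, 23, 1, 25, 30, 18, 29, 26, 9, 31, 16, 28, 27, 7, 10, 20, 13, 8, 15, 6, 12, 11, 21, 4, 22, 24, 19, 14]

rank | idx | suffix
   0 |   2 | aafaedecdeedfedabfdefafbcddcbd
   1 |   0 | abaafaedecdeedfedabfdefafbcddcbd
   2 |  17 | abfdefafbcddcbd
   3 |   5 | aedecdeedfedabfdefafbcddcbd
   4 |   3 | afaedecdeedfedabfdefafbcddcbd
   5 |  23 | afbcddcbd
   6 |   1 | baafaedecdeedfedabfdefafbcddcbd
   7 |  25 | bcddcbd
   8 |  30 | bd
   9 |  18 | bfdefafbcddcbd
  10 |  29 | cbd
  11 |  26 | cddcbd
  12 |   9 | cdeedfedabfdefafbcddcbd
  13 |  31 | d
  14 |  16 | dabfdefafbcddcbd
  15 |  28 | dcbd
  16 |  27 | ddcbd
  17 |   7 | decdeedfedabfdefafbcddcbd
  18 |  10 | deedfedabfdefafbcddcbd
  19 |  20 | defafbcddcbd
  20 |  13 | dfedabfdefafbcddcbd
  21 |   8 | ecdeedfedabfdefafbcddcbd
  22 |  15 | edabfdefafbcddcbd
  23 |   6 | edecdeedfedabfdefafbcddcbd
  24 |  12 | edfedabfdefafbcddcbd
  25 |  11 | eedfedabfdefafbcddcbd
  26 |  21 | efafbcddcbd
  27 |   4 | faedecdeedfedabfdefafbcddcbd
  28 |  22 | fafbcddcbd
  29 |  24 | fbcddcbd
  30 |  19 | fdefafbcddcbd
  31 |  14 | fedabfdefafbcddcbd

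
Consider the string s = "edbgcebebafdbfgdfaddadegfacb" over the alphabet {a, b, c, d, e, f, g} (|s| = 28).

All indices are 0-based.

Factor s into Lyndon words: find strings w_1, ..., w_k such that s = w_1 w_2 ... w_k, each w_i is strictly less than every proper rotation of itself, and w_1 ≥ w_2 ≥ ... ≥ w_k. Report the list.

["e", "d", "bgce", "be", "b", "afdbfgdf", "addadegf", "acb"]

emit factor 1: 'e' (i=0, period=1)
emit factor 2: 'd' (i=1, period=1)
emit factor 3: 'bgce' (i=2, period=4)
emit factor 4: 'be' (i=6, period=2)
emit factor 5: 'b' (i=8, period=1)
emit factor 6: 'afdbfgdf' (i=9, period=8)
emit factor 7: 'addadegf' (i=17, period=8)
emit factor 8: 'acb' (i=25, period=3)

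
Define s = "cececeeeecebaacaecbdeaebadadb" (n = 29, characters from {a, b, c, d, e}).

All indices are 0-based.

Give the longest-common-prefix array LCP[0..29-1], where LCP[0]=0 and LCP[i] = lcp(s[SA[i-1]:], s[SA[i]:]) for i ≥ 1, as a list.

[0, 1, 1, 2, 1, 2, 0, 1, 2, 1, 0, 1, 1, 2, 4, 2, 0, 1, 1, 0, 1, 3, 1, 2, 3, 3, 1, 2, 3]

sorted suffixes:
  #0 SA[0]=12  'aacaecbdeaebadadb'
  #1 SA[1]=13  'acaecbdeaebadadb'
  #2 SA[2]=24  'adadb'
  #3 SA[3]=26  'adb'
  #4 SA[4]=21  'aebadadb'
  #5 SA[5]=15  'aecbdeaebadadb'
  #6 SA[6]=28  'b'
  #7 SA[7]=11  'baacaecbdeaebadadb'
  #8 SA[8]=23  'badadb'
  #9 SA[9]=18  'bdeaebadadb'
  #10 SA[10]=14  'caecbdeaebadadb'
  #11 SA[11]=17  'cbdeaebadadb'
  #12 SA[12]=9  'cebaacaecbdeaebadadb'
  #13 SA[13]=0  'cececeeeecebaacaecbdeaebadadb'
  #14 SA[14]=2  'ceceeeecebaacaecbdeaebadadb'
  #15 SA[15]=4  'ceeeecebaacaecbdeaebadadb'
  #16 SA[16]=25  'dadb'
  #17 SA[17]=27  'db'
  #18 SA[18]=19  'deaebadadb'
  #19 SA[19]=20  'eaebadadb'
  #20 SA[20]=10  'ebaacaecbdeaebadadb'
  #21 SA[21]=22  'ebadadb'
  #22 SA[22]=16  'ecbdeaebadadb'
  #23 SA[23]=8  'ecebaacaecbdeaebadadb'
  #24 SA[24]=1  'ececeeeecebaacaecbdeaebadadb'
  #25 SA[25]=3  'eceeeecebaacaecbdeaebadadb'
  #26 SA[26]=7  'eecebaacaecbdeaebadadb'
  #27 SA[27]=6  'eeecebaacaecbdeaebadadb'
  #28 SA[28]=5  'eeeecebaacaecbdeaebadadb'

SA = [12, 13, 24, 26, 21, 15, 28, 11, 23, 18, 14, 17, 9, 0, 2, 4, 25, 27, 19, 20, 10, 22, 16, 8, 1, 3, 7, 6, 5]
[i] adj suffixes → lcp
  [1] 12/13 → 1 ('a')
  [2] 13/24 → 1 ('a')
  [3] 24/26 → 2 ('ad')
  [4] 26/21 → 1 ('a')
  [5] 21/15 → 2 ('ae')
  [6] 15/28 → 0 ('')
  [7] 28/11 → 1 ('b')
  [8] 11/23 → 2 ('ba')
  [9] 23/18 → 1 ('b')
  [10] 18/14 → 0 ('')
  [11] 14/17 → 1 ('c')
  [12] 17/9 → 1 ('c')
  [13] 9/0 → 2 ('ce')
  [14] 0/2 → 4 ('cece')
  [15] 2/4 → 2 ('ce')
  [16] 4/25 → 0 ('')
  [17] 25/27 → 1 ('d')
  [18] 27/19 → 1 ('d')
  [19] 19/20 → 0 ('')
  [20] 20/10 → 1 ('e')
  [21] 10/22 → 3 ('eba')
  [22] 22/16 → 1 ('e')
  [23] 16/8 → 2 ('ec')
  [24] 8/1 → 3 ('ece')
  [25] 1/3 → 3 ('ece')
  [26] 3/7 → 1 ('e')
  [27] 7/6 → 2 ('ee')
  [28] 6/5 → 3 ('eee')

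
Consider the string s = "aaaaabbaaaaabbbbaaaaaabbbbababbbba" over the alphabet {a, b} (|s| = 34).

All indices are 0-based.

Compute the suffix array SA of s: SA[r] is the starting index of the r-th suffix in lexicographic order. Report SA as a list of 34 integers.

rank→(start, suffix):
  0 → (33, 'a')
  1 → (16, 'aaaaaabbbbababbbba')
  2 → (0, 'aaaaabbaaaaabbbbaaaaaabbbbababbbba')
  3 → (7, 'aaaaabbbbaaaaaabbbbababbbba')
  4 → (17, 'aaaaabbbbababbbba')
  5 → (1, 'aaaabbaaaaabbbbaaaaaabbbbababbbba')
  6 → (8, 'aaaabbbbaaaaaabbbbababbbba')
  7 → (18, 'aaaabbbbababbbba')
  8 → (2, 'aaabbaaaaabbbbaaaaaabbbbababbbba')
  9 → (9, 'aaabbbbaaaaaabbbbababbbba')
  10 → (19, 'aaabbbbababbbba')
  11 → (3, 'aabbaaaaabbbbaaaaaabbbbababbbba')
  12 → (10, 'aabbbbaaaaaabbbbababbbba')
  13 → (20, 'aabbbbababbbba')
  14 → (26, 'ababbbba')
  15 → (4, 'abbaaaaabbbbaaaaaabbbbababbbba')
  16 → (28, 'abbbba')
  17 → (11, 'abbbbaaaaaabbbbababbbba')
  18 → (21, 'abbbbababbbba')
  19 → (32, 'ba')
  20 → (15, 'baaaaaabbbbababbbba')
  21 → (6, 'baaaaabbbbaaaaaabbbbababbbba')
  22 → (25, 'bababbbba')
  23 → (27, 'babbbba')
  24 → (31, 'bba')
  25 → (14, 'bbaaaaaabbbbababbbba')
  26 → (5, 'bbaaaaabbbbaaaaaabbbbababbbba')
  27 → (24, 'bbababbbba')
  28 → (30, 'bbba')
  29 → (13, 'bbbaaaaaabbbbababbbba')
  30 → (23, 'bbbababbbba')
  31 → (29, 'bbbba')
  32 → (12, 'bbbbaaaaaabbbbababbbba')
  33 → (22, 'bbbbababbbba')

[33, 16, 0, 7, 17, 1, 8, 18, 2, 9, 19, 3, 10, 20, 26, 4, 28, 11, 21, 32, 15, 6, 25, 27, 31, 14, 5, 24, 30, 13, 23, 29, 12, 22]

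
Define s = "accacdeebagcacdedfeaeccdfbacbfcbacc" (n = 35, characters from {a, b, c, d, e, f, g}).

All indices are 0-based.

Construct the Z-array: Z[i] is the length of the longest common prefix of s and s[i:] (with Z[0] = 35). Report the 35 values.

Z[0]=35
i=1: i≥r, start 0; Z[1]=0
i=2: i≥r, start 0; Z[2]=0
i=3: i≥r, start 0; Z[3]=2 extend→box=[3,5)
i=4: min(r-i=1, Z[1]=0)=0; Z[4]=0
i=5: i≥r, start 0; Z[5]=0
i=6: i≥r, start 0; Z[6]=0
i=7: i≥r, start 0; Z[7]=0
i=8: i≥r, start 0; Z[8]=0
i=9: i≥r, start 0; Z[9]=1 extend→box=[9,10)
i=10: i≥r, start 0; Z[10]=0
i=11: i≥r, start 0; Z[11]=0
i=12: i≥r, start 0; Z[12]=2 extend→box=[12,14)
i=13: min(r-i=1, Z[1]=0)=0; Z[13]=0
i=14: i≥r, start 0; Z[14]=0
i=15: i≥r, start 0; Z[15]=0
i=16: i≥r, start 0; Z[16]=0
i=17: i≥r, start 0; Z[17]=0
i=18: i≥r, start 0; Z[18]=0
i=19: i≥r, start 0; Z[19]=1 extend→box=[19,20)
i=20: i≥r, start 0; Z[20]=0
i=21: i≥r, start 0; Z[21]=0
i=22: i≥r, start 0; Z[22]=0
i=23: i≥r, start 0; Z[23]=0
i=24: i≥r, start 0; Z[24]=0
i=25: i≥r, start 0; Z[25]=0
i=26: i≥r, start 0; Z[26]=2 extend→box=[26,28)
i=27: min(r-i=1, Z[1]=0)=0; Z[27]=0
i=28: i≥r, start 0; Z[28]=0
i=29: i≥r, start 0; Z[29]=0
i=30: i≥r, start 0; Z[30]=0
i=31: i≥r, start 0; Z[31]=0
i=32: i≥r, start 0; Z[32]=3 extend→box=[32,35)
i=33: min(r-i=2, Z[1]=0)=0; Z[33]=0
i=34: min(r-i=1, Z[2]=0)=0; Z[34]=0

[35, 0, 0, 2, 0, 0, 0, 0, 0, 1, 0, 0, 2, 0, 0, 0, 0, 0, 0, 1, 0, 0, 0, 0, 0, 0, 2, 0, 0, 0, 0, 0, 3, 0, 0]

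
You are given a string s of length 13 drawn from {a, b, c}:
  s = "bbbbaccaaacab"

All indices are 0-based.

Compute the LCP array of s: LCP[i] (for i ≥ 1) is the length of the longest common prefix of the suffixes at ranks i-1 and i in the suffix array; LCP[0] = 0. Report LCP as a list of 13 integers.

[0, 2, 1, 1, 2, 0, 1, 1, 2, 3, 0, 2, 1]

sorted suffixes:
  #0 SA[0]=7  'aaacab'
  #1 SA[1]=8  'aacab'
  #2 SA[2]=11  'ab'
  #3 SA[3]=9  'acab'
  #4 SA[4]=4  'accaaacab'
  #5 SA[5]=12  'b'
  #6 SA[6]=3  'baccaaacab'
  #7 SA[7]=2  'bbaccaaacab'
  #8 SA[8]=1  'bbbaccaaacab'
  #9 SA[9]=0  'bbbbaccaaacab'
  #10 SA[10]=6  'caaacab'
  #11 SA[11]=10  'cab'
  #12 SA[12]=5  'ccaaacab'

SA = [7, 8, 11, 9, 4, 12, 3, 2, 1, 0, 6, 10, 5]
[i] adj suffixes → lcp
  [1] 7/8 → 2 ('aa')
  [2] 8/11 → 1 ('a')
  [3] 11/9 → 1 ('a')
  [4] 9/4 → 2 ('ac')
  [5] 4/12 → 0 ('')
  [6] 12/3 → 1 ('b')
  [7] 3/2 → 1 ('b')
  [8] 2/1 → 2 ('bb')
  [9] 1/0 → 3 ('bbb')
  [10] 0/6 → 0 ('')
  [11] 6/10 → 2 ('ca')
  [12] 10/5 → 1 ('c')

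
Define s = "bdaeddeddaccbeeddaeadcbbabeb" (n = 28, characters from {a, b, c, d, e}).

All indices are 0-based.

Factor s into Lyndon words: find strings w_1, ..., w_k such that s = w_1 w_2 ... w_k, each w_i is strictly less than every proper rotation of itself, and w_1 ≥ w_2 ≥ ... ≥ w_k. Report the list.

emit factor 1: 'bd' (i=0, period=2)
emit factor 2: 'aeddedd' (i=2, period=7)
emit factor 3: 'accbeeddaeadcbb' (i=9, period=15)
emit factor 4: 'abeb' (i=24, period=4)

["bd", "aeddedd", "accbeeddaeadcbb", "abeb"]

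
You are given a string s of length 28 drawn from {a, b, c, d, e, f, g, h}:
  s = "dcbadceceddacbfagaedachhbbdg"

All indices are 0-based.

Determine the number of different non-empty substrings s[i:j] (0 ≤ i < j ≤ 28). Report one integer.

rank→(start, suffix):
  0 → (11, 'acbfagaedachhbbdg')
  1 → (20, 'achhbbdg')
  2 → (3, 'adceceddacbfagaedachhbbdg')
  3 → (17, 'aedachhbbdg')
  4 → (15, 'agaedachhbbdg')
  5 → (2, 'badceceddacbfagaedachhbbdg')
  6 → (24, 'bbdg')
  7 → (25, 'bdg')
  8 → (13, 'bfagaedachhbbdg')
  9 → (1, 'cbadceceddacbfagaedachhbbdg')
  10 → (12, 'cbfagaedachhbbdg')
  11 → (5, 'ceceddacbfagaedachhbbdg')
  12 → (7, 'ceddacbfagaedachhbbdg')
  13 → (21, 'chhbbdg')
  14 → (10, 'dacbfagaedachhbbdg')
  15 → (19, 'dachhbbdg')
  16 → (0, 'dcbadceceddacbfagaedachhbbdg')
  17 → (4, 'dceceddacbfagaedachhbbdg')
  18 → (9, 'ddacbfagaedachhbbdg')
  19 → (26, 'dg')
  20 → (6, 'eceddacbfagaedachhbbdg')
  21 → (18, 'edachhbbdg')
  22 → (8, 'eddacbfagaedachhbbdg')
  23 → (14, 'fagaedachhbbdg')
  24 → (27, 'g')
  25 → (16, 'gaedachhbbdg')
  26 → (23, 'hbbdg')
  27 → (22, 'hhbbdg')

SA = [11, 20, 3, 17, 15, 2, 24, 25, 13, 1, 12, 5, 7, 21, 10, 19, 0, 4, 9, 26, 6, 18, 8, 14, 27, 16, 23, 22]
[i] adj suffixes → lcp
  [1] 11/20 → 2 ('ac')
  [2] 20/3 → 1 ('a')
  [3] 3/17 → 1 ('a')
  [4] 17/15 → 1 ('a')
  [5] 15/2 → 0 ('')
  [6] 2/24 → 1 ('b')
  [7] 24/25 → 1 ('b')
  [8] 25/13 → 1 ('b')
  [9] 13/1 → 0 ('')
  [10] 1/12 → 2 ('cb')
  [11] 12/5 → 1 ('c')
  [12] 5/7 → 2 ('ce')
  [13] 7/21 → 1 ('c')
  [14] 21/10 → 0 ('')
  [15] 10/19 → 3 ('dac')
  [16] 19/0 → 1 ('d')
  [17] 0/4 → 2 ('dc')
  [18] 4/9 → 1 ('d')
  [19] 9/26 → 1 ('d')
  [20] 26/6 → 0 ('')
  [21] 6/18 → 1 ('e')
  [22] 18/8 → 2 ('ed')
  [23] 8/14 → 0 ('')
  [24] 14/27 → 0 ('')
  [25] 27/16 → 1 ('g')
  [26] 16/23 → 0 ('')
  [27] 23/22 → 1 ('h')

n(n+1)/2 = 28·29/2 = 406
Σ LCP = 0 + 2 + 1 + 1 + 1 + 0 + 1 + 1 + 1 + 0 + 2 + 1 + 2 + 1 + 0 + 3 + 1 + 2 + 1 + 1 + 0 + 1 + 2 + 0 + 0 + 1 + 0 + 1 = 27
distinct = 406 − 27 = 379

379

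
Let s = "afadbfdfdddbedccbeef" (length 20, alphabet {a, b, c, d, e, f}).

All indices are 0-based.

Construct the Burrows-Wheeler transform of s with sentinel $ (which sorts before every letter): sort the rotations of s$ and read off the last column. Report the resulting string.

rank  rotation               last
    0  $afadbfdfdddbedccbeef  f
    1  adbfdfdddbedccbeef$af  f
    2  afadbfdfdddbedccbeef$  $
    3  bedccbeef$afadbfdfddd  d
    4  beef$afadbfdfdddbedcc  c
    5  bfdfdddbedccbeef$afad  d
    6  cbeef$afadbfdfdddbedc  c
    7  ccbeef$afadbfdfdddbed  d
    8  dbedccbeef$afadbfdfdd  d
    9  dbfdfdddbedccbeef$afa  a
   10  dccbeef$afadbfdfdddbe  e
   11  ddbedccbeef$afadbfdfd  d
   12  dddbedccbeef$afadbfdf  f
   13  dfdddbedccbeef$afadbf  f
   14  edccbeef$afadbfdfdddb  b
   15  eef$afadbfdfdddbedccb  b
   16  ef$afadbfdfdddbedccbe  e
   17  f$afadbfdfdddbedccbee  e
   18  fadbfdfdddbedccbeef$a  a
   19  fdddbedccbeef$afadbfd  d
   20  fdfdddbedccbeef$afadb  b

ff$dcdcddaedffbbeeadb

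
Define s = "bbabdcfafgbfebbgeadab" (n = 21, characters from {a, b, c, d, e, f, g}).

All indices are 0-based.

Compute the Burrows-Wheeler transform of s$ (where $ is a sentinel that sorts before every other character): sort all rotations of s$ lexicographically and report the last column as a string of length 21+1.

rank  rotation                last
    0  $bbabdcfafgbfebbgeadab  b
    1  ab$bbabdcfafgbfebbgead  d
    2  abdcfafgbfebbgeadab$bb  b
    3  adab$bbabdcfafgbfebbge  e
    4  afgbfebbgeadab$bbabdcf  f
    5  b$bbabdcfafgbfebbgeada  a
    6  babdcfafgbfebbgeadab$b  b
    7  bbabdcfafgbfebbgeadab$  $
    8  bbgeadab$bbabdcfafgbfe  e
    9  bdcfafgbfebbgeadab$bba  a
   10  bfebbgeadab$bbabdcfafg  g
   11  bgeadab$bbabdcfafgbfeb  b
   12  cfafgbfebbgeadab$bbabd  d
   13  dab$bbabdcfafgbfebbgea  a
   14  dcfafgbfebbgeadab$bbab  b
   15  eadab$bbabdcfafgbfebbg  g
   16  ebbgeadab$bbabdcfafgbf  f
   17  fafgbfebbgeadab$bbabdc  c
   18  febbgeadab$bbabdcfafgb  b
   19  fgbfebbgeadab$bbabdcfa  a
   20  gbfebbgeadab$bbabdcfaf  f
   21  geadab$bbabdcfafgbfebb  b

bdbefab$eagbdabgfcbafb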